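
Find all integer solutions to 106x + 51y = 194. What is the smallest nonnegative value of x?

23

gcd(106, 51) = 1  (106 = 2·51 + 4, 51 = 12·4 + 3, 4 = 1·3 + 1, 3 = 3·1).
1 divides 194, so solutions exist.
Back-substituting, 106·(13) + 51·(-27) = 1.
Scale by 194/1 = 194: (x₀, y₀) = (2522, -5238).
General solution: x = 2522 + 51t, y = -5238 - 106t for integer t.
x ≥ 0: smallest is 2522 mod 51 = 23 (at t = -49), with y = -44.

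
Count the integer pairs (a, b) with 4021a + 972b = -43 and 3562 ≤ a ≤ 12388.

gcd(4021, 972):
  4021 = 4*972 + 133
  972 = 7*133 + 41
  133 = 3*41 + 10
  41 = 4*10 + 1
  10 = 10*1
so gcd(4021, 972) = 1.
Back-substitute for Bézout coefficients:
  1 = 41 - 4*10
  ... = 4021*(-95) + 972*(393)
Scale by -43: particular solution (4085, -16899); reduce a mod 972: (197, -815).
General solution: a = 197 + 972t, b = -815 - 4021t for integer t.
3562 ≤ 197 + 972t ≤ 12388 gives t ∈ [4, 12], which is 9 values.

9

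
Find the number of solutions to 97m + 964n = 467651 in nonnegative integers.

5

gcd(964, 97) = 1.
By Bézout, 97*(-159) + 964*(16) = 1.
One solution: (667, 418).
General: m = 667 + 964t, n = 418 - 97t.
m ≥ 0 ⇒ t ≥ 0; n ≥ 0 ⇒ t ≤ 4. So t ∈ [0, 4]: 5 solutions.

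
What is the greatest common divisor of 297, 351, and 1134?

gcd(351, 297):
  351 = 1·297 + 54
  297 = 5·54 + 27
  54 = 2·27
so gcd(351, 297) = 27.
gcd(27, 1134) = 27.

27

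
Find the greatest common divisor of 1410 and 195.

gcd(1410, 195):
  1410 = 7×195 + 45
  195 = 4×45 + 15
  45 = 3×15
so gcd(1410, 195) = 15.

15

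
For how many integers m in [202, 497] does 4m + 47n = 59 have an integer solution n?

gcd(47, 4):
  47 = 11*4 + 3
  4 = 1*3 + 1
  3 = 3*1
so gcd(47, 4) = 1.
Back-substitute for Bézout coefficients:
  1 = 4 - 1*3
  ... = 4*(12) + 47*(-1)
Scale by 59: particular solution (708, -59); reduce m mod 47: (3, 1).
General solution: m = 3 + 47t, n = 1 - 4t for integer t.
202 ≤ 3 + 47t ≤ 497 gives t ∈ [5, 10], which is 6 values.

6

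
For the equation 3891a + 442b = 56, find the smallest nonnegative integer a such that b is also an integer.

40

gcd(3891, 442):
  3891 = 8*442 + 355
  442 = 1*355 + 87
  355 = 4*87 + 7
  87 = 12*7 + 3
  7 = 2*3 + 1
  3 = 3*1
so gcd(3891, 442) = 1.
1 divides 56, so solutions exist.
Back-substitute for Bézout coefficients:
  1 = 7 - 2*3
  ... = 3891*(127) + 442*(-1118)
Scale by 56/1 = 56: (a₀, b₀) = (7112, -62608).
General solution: a = 7112 + 442t, b = -62608 - 3891t for integer t.
a ≥ 0: smallest is 7112 mod 442 = 40 (at t = -16), with b = -352.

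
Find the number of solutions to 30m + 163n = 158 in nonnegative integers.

0

gcd(163, 30) = 1.
By Bézout, 30·(-38) + 163·(7) = 1.
One solution: (27, -4).
General: m = 27 + 163t, n = -4 - 30t.
m ≥ 0 ⇒ t ≥ 0; n ≥ 0 ⇒ t ≤ -1. So t ∈ [0, -1]: 0 solutions.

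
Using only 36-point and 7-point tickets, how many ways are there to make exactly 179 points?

Need nonnegative integers with 36j + 7k = 179.
gcd(36, 7) = 1, and 36·(1) + 7·(-5) = 1.
So (j₀, k₀) = (179, -895); general j = 179 + 7t, k = -895 - 36t.
j ≥ 0 ⇒ t ≥ -25; k ≥ 0 ⇒ t ≤ -25. That's 1 value of t.

1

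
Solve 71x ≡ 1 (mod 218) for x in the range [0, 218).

43

gcd(218, 71):
  218 = 3×71 + 5
  71 = 14×5 + 1
  5 = 5×1
so gcd(218, 71) = 1.
Back-substitute for Bézout coefficients:
  1 = 71 - 14×5
  ... = 71×(43) + 218×(-14)
So 71×43 ≡ 1 (mod 218), and 43 mod 218 = 43.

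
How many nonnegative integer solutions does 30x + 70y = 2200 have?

gcd(70, 30) = 10  (70 = 2·30 + 10, 30 = 3·10).
Back-substituting, 30·(-2) + 70·(1) = 10.
Scale by 220: one solution is (-440, 220). Reduce x mod 7: (1, 31).
General: x = 1 + 7t, y = 31 - 3t.
x ≥ 0 ⇒ t ≥ 0; y ≥ 0 ⇒ t ≤ 10. So t ∈ [0, 10]: 11 solutions.

11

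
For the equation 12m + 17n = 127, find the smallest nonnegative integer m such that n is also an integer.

12

gcd(17, 12):
  17 = 1*12 + 5
  12 = 2*5 + 2
  5 = 2*2 + 1
  2 = 2*1
so gcd(17, 12) = 1.
1 divides 127, so solutions exist.
Back-substitute for Bézout coefficients:
  1 = 5 - 2*2
  ... = 12*(-7) + 17*(5)
Scale by 127/1 = 127: (m₀, n₀) = (-889, 635).
General solution: m = -889 + 17t, n = 635 - 12t for integer t.
m ≥ 0: smallest is -889 mod 17 = 12 (at t = 53), with n = -1.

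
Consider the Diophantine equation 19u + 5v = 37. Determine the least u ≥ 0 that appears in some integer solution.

3

gcd(19, 5):
  19 = 3*5 + 4
  5 = 1*4 + 1
  4 = 4*1
so gcd(19, 5) = 1.
1 divides 37, so solutions exist.
Back-substitute for Bézout coefficients:
  1 = 5 - 1*4
  ... = 19*(-1) + 5*(4)
Scale by 37/1 = 37: (u₀, v₀) = (-37, 148).
General solution: u = -37 + 5t, v = 148 - 19t for integer t.
u ≥ 0: smallest is -37 mod 5 = 3 (at t = 8), with v = -4.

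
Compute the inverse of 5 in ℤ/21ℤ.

gcd(21, 5):
  21 = 4*5 + 1
  5 = 5*1
so gcd(21, 5) = 1.
Back-substitute for Bézout coefficients:
  1 = 21 - 4*5
  ... = 5*(-4) + 21*(1)
So 5*-4 ≡ 1 (mod 21), and -4 mod 21 = 17.

17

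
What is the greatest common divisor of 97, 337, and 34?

1

gcd(337, 97) = 1  (337 = 3*97 + 46, 97 = 2*46 + 5, 46 = 9*5 + 1, 5 = 5*1).
gcd(1, 34) = 1.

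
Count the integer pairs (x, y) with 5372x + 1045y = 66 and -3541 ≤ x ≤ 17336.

20

gcd(5372, 1045):
  5372 = 5*1045 + 147
  1045 = 7*147 + 16
  147 = 9*16 + 3
  16 = 5*3 + 1
  3 = 3*1
so gcd(5372, 1045) = 1.
Back-substitute for Bézout coefficients:
  1 = 16 - 5*3
  ... = 5372*(-327) + 1045*(1681)
Scale by 66: particular solution (-21582, 110946); reduce x mod 1045: (363, -1866).
General solution: x = 363 + 1045t, y = -1866 - 5372t for integer t.
-3541 ≤ 363 + 1045t ≤ 17336 gives t ∈ [-3, 16], which is 20 values.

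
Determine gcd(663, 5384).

gcd(5384, 663):
  5384 = 8*663 + 80
  663 = 8*80 + 23
  80 = 3*23 + 11
  23 = 2*11 + 1
  11 = 11*1
so gcd(5384, 663) = 1.

1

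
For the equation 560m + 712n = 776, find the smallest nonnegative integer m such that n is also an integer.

gcd(712, 560) = 8.
8 divides 776, so solutions exist.
By Bézout, 560·(14) + 712·(-11) = 8.
Scale by 776/8 = 97: (m₀, n₀) = (1358, -1067).
General solution: m = 1358 + 89t, n = -1067 - 70t for integer t.
m ≥ 0: smallest is 1358 mod 89 = 23 (at t = -15), with n = -17.

23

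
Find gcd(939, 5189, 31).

gcd(5189, 939):
  5189 = 5·939 + 494
  939 = 1·494 + 445
  494 = 1·445 + 49
  445 = 9·49 + 4
  49 = 12·4 + 1
  4 = 4·1
so gcd(5189, 939) = 1.
gcd(1, 31) = 1.

1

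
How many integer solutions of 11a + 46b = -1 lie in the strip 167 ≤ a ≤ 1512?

29

gcd(46, 11) = 1  (46 = 4·11 + 2, 11 = 5·2 + 1, 2 = 2·1).
Back-substituting, 11·(21) + 46·(-5) = 1.
Scale by -1: particular solution (-21, 5); reduce a mod 46: (25, -6).
General solution: a = 25 + 46t, b = -6 - 11t for integer t.
167 ≤ 25 + 46t ≤ 1512 gives t ∈ [4, 32], which is 29 values.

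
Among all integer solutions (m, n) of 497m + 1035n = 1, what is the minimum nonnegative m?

gcd(1035, 497) = 1.
1 divides 1, so solutions exist.
By Bézout, 497·(-202) + 1035·(97) = 1.
Scale by 1/1 = 1: (m₀, n₀) = (-202, 97).
General solution: m = -202 + 1035t, n = 97 - 497t for integer t.
m ≥ 0: smallest is -202 mod 1035 = 833 (at t = 1), with n = -400.

833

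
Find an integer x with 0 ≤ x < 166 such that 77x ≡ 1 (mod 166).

69

gcd(166, 77) = 1.
By Bézout, 77×(69) + 166×(-32) = 1.
So 77×69 ≡ 1 (mod 166), and 69 mod 166 = 69.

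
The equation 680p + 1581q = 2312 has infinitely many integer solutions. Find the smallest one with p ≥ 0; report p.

22

gcd(1581, 680) = 17  (1581 = 2·680 + 221, 680 = 3·221 + 17, 221 = 13·17).
17 divides 2312, so solutions exist.
Back-substituting, 680·(7) + 1581·(-3) = 17.
Scale by 2312/17 = 136: (p₀, q₀) = (952, -408).
General solution: p = 952 + 93t, q = -408 - 40t for integer t.
p ≥ 0: smallest is 952 mod 93 = 22 (at t = -10), with q = -8.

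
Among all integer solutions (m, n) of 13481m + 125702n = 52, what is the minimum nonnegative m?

51396

gcd(125702, 13481):
  125702 = 9·13481 + 4373
  13481 = 3·4373 + 362
  4373 = 12·362 + 29
  362 = 12·29 + 14
  29 = 2·14 + 1
  14 = 14·1
so gcd(125702, 13481) = 1.
1 divides 52, so solutions exist.
Back-substitute for Bézout coefficients:
  1 = 29 - 2·14
  ... = 13481·(-8681) + 125702·(931)
Scale by 52/1 = 52: (m₀, n₀) = (-451412, 48412).
General solution: m = -451412 + 125702t, n = 48412 - 13481t for integer t.
m ≥ 0: smallest is -451412 mod 125702 = 51396 (at t = 4), with n = -5512.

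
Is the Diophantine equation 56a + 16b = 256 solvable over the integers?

yes

gcd(56, 16) = 8  (56 = 3×16 + 8, 16 = 2×8).
8 divides 256, so integer solutions exist.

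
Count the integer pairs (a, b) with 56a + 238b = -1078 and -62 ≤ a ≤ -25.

2

gcd(238, 56):
  238 = 4·56 + 14
  56 = 4·14
so gcd(238, 56) = 14.
Back-substitute for Bézout coefficients:
  14 = 238 - 4·56
  ... = 56·(-4) + 238·(1)
Scale by -77: particular solution (308, -77); reduce a mod 17: (2, -5).
General solution: a = 2 + 17t, b = -5 - 4t for integer t.
-62 ≤ 2 + 17t ≤ -25 gives t ∈ [-3, -2], which is 2 values.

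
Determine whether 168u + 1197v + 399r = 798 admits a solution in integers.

yes

gcd(1197, 168):
  1197 = 7*168 + 21
  168 = 8*21
so gcd(1197, 168) = 21.
gcd(21, 399) = 21.
21 divides 798, so integer solutions exist.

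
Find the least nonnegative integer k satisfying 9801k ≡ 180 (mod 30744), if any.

gcd(30744, 9801):
  30744 = 3*9801 + 1341
  9801 = 7*1341 + 414
  1341 = 3*414 + 99
  414 = 4*99 + 18
  99 = 5*18 + 9
  18 = 2*9
so gcd(30744, 9801) = 9.
9 divides 180, so solutions exist.
Back-substitute for Bézout coefficients:
  9 = 99 - 5*18
  ... = 9801*(-1559) + 30744*(497)
So 9801*(-1559) ≡ 9 (mod 30744); multiply by 20: k ≡ -31180 (mod 3416).
Smallest nonnegative: k = -31180 mod 3416 = 2980.

2980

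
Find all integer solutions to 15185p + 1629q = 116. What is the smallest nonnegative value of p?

gcd(15185, 1629):
  15185 = 9×1629 + 524
  1629 = 3×524 + 57
  524 = 9×57 + 11
  57 = 5×11 + 2
  11 = 5×2 + 1
  2 = 2×1
so gcd(15185, 1629) = 1.
1 divides 116, so solutions exist.
Back-substitute for Bézout coefficients:
  1 = 11 - 5×2
  ... = 15185×(743) + 1629×(-6926)
Scale by 116/1 = 116: (p₀, q₀) = (86188, -803416).
General solution: p = 86188 + 1629t, q = -803416 - 15185t for integer t.
p ≥ 0: smallest is 86188 mod 1629 = 1480 (at t = -52), with q = -13796.

1480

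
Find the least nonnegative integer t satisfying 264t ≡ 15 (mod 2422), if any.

gcd(2422, 264):
  2422 = 9*264 + 46
  264 = 5*46 + 34
  46 = 1*34 + 12
  34 = 2*12 + 10
  12 = 1*10 + 2
  10 = 5*2
so gcd(2422, 264) = 2.
2 does not divide 15, so the congruence has no solution.

no solution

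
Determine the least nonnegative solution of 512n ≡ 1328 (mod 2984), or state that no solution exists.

294

gcd(2984, 512):
  2984 = 5*512 + 424
  512 = 1*424 + 88
  424 = 4*88 + 72
  88 = 1*72 + 16
  72 = 4*16 + 8
  16 = 2*8
so gcd(2984, 512) = 8.
8 divides 1328, so solutions exist.
Back-substitute for Bézout coefficients:
  8 = 72 - 4*16
  ... = 512*(-169) + 2984*(29)
So 512*(-169) ≡ 8 (mod 2984); multiply by 166: n ≡ -28054 (mod 373).
Smallest nonnegative: n = -28054 mod 373 = 294.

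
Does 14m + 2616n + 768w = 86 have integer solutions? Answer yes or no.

gcd(2616, 14) = 2  (2616 = 186×14 + 12, 14 = 1×12 + 2, 12 = 6×2).
gcd(2, 768) = 2.
2 divides 86, so integer solutions exist.

yes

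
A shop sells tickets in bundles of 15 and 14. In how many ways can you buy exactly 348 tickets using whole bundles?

1

Need nonnegative integers with 15j + 14k = 348.
gcd(15, 14) = 1, and 15·(1) + 14·(-1) = 1.
So (j₀, k₀) = (348, -348); general j = 348 + 14t, k = -348 - 15t.
j ≥ 0 ⇒ t ≥ -24; k ≥ 0 ⇒ t ≤ -24. That's 1 value of t.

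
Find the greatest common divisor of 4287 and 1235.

1

gcd(4287, 1235):
  4287 = 3×1235 + 582
  1235 = 2×582 + 71
  582 = 8×71 + 14
  71 = 5×14 + 1
  14 = 14×1
so gcd(4287, 1235) = 1.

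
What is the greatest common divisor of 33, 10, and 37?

gcd(33, 10) = 1.
gcd(1, 37) = 1.

1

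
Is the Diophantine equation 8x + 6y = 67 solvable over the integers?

gcd(8, 6) = 2  (8 = 1*6 + 2, 6 = 3*2).
2 does not divide 67 (remainder 1), so no integer solutions.

no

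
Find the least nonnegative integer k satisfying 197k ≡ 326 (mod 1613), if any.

gcd(1613, 197) = 1.
1 divides 326, so solutions exist.
By Bézout, 197×(-131) + 1613×(16) = 1.
So 197×(-131) ≡ 1 (mod 1613); multiply by 326: k ≡ -42706 (mod 1613).
Smallest nonnegative: k = -42706 mod 1613 = 845.

845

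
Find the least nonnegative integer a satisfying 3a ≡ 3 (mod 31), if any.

1

gcd(31, 3):
  31 = 10*3 + 1
  3 = 3*1
so gcd(31, 3) = 1.
1 divides 3, so solutions exist.
Back-substitute for Bézout coefficients:
  1 = 31 - 10*3
  ... = 3*(-10) + 31*(1)
So 3*(-10) ≡ 1 (mod 31); multiply by 3: a ≡ -30 (mod 31).
Smallest nonnegative: a = -30 mod 31 = 1.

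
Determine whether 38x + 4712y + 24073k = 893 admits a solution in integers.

yes

gcd(4712, 38):
  4712 = 124×38
so gcd(4712, 38) = 38.
gcd(38, 24073) = 19.
19 divides 893, so integer solutions exist.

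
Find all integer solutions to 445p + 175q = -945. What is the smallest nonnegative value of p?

gcd(445, 175):
  445 = 2*175 + 95
  175 = 1*95 + 80
  95 = 1*80 + 15
  80 = 5*15 + 5
  15 = 3*5
so gcd(445, 175) = 5.
5 divides -945, so solutions exist.
Back-substitute for Bézout coefficients:
  5 = 80 - 5*15
  ... = 445*(-11) + 175*(28)
Scale by -945/5 = -189: (p₀, q₀) = (2079, -5292).
General solution: p = 2079 + 35t, q = -5292 - 89t for integer t.
p ≥ 0: smallest is 2079 mod 35 = 14 (at t = -59), with q = -41.

14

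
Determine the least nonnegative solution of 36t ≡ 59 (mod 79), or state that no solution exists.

gcd(79, 36) = 1.
1 divides 59, so solutions exist.
By Bézout, 36·(11) + 79·(-5) = 1.
So 36·(11) ≡ 1 (mod 79); multiply by 59: t ≡ 649 (mod 79).
Smallest nonnegative: t = 649 mod 79 = 17.

17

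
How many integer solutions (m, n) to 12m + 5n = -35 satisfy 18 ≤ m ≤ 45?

gcd(12, 5):
  12 = 2×5 + 2
  5 = 2×2 + 1
  2 = 2×1
so gcd(12, 5) = 1.
Back-substitute for Bézout coefficients:
  1 = 5 - 2×2
  ... = 12×(-2) + 5×(5)
Scale by -35: particular solution (70, -175); reduce m mod 5: (0, -7).
General solution: m = 0 + 5t, n = -7 - 12t for integer t.
18 ≤ 0 + 5t ≤ 45 gives t ∈ [4, 9], which is 6 values.

6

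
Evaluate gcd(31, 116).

1

gcd(116, 31):
  116 = 3*31 + 23
  31 = 1*23 + 8
  23 = 2*8 + 7
  8 = 1*7 + 1
  7 = 7*1
so gcd(116, 31) = 1.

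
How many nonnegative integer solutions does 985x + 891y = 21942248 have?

25

gcd(985, 891) = 1  (985 = 1×891 + 94, 891 = 9×94 + 45, 94 = 2×45 + 4, 45 = 11×4 + 1, 4 = 4×1).
Back-substituting, 985×(-218) + 891×(241) = 1.
Scale by 21942248: one solution is (-4783410064, 5288081768). Reduce x mod 891: (62, 24558).
General: x = 62 + 891t, y = 24558 - 985t.
x ≥ 0 ⇒ t ≥ 0; y ≥ 0 ⇒ t ≤ 24. So t ∈ [0, 24]: 25 solutions.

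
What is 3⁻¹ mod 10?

gcd(10, 3):
  10 = 3×3 + 1
  3 = 3×1
so gcd(10, 3) = 1.
Back-substitute for Bézout coefficients:
  1 = 10 - 3×3
  ... = 3×(-3) + 10×(1)
So 3×-3 ≡ 1 (mod 10), and -3 mod 10 = 7.

7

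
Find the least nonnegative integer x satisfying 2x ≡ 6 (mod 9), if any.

gcd(9, 2):
  9 = 4·2 + 1
  2 = 2·1
so gcd(9, 2) = 1.
1 divides 6, so solutions exist.
Back-substitute for Bézout coefficients:
  1 = 9 - 4·2
  ... = 2·(-4) + 9·(1)
So 2·(-4) ≡ 1 (mod 9); multiply by 6: x ≡ -24 (mod 9).
Smallest nonnegative: x = -24 mod 9 = 3.

3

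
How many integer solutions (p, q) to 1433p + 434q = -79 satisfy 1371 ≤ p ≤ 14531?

gcd(1433, 434):
  1433 = 3·434 + 131
  434 = 3·131 + 41
  131 = 3·41 + 8
  41 = 5·8 + 1
  8 = 8·1
so gcd(1433, 434) = 1.
Back-substitute for Bézout coefficients:
  1 = 41 - 5·8
  ... = 1433·(-53) + 434·(175)
Scale by -79: particular solution (4187, -13825); reduce p mod 434: (281, -928).
General solution: p = 281 + 434t, q = -928 - 1433t for integer t.
1371 ≤ 281 + 434t ≤ 14531 gives t ∈ [3, 32], which is 30 values.

30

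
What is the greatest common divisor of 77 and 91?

7

gcd(91, 77):
  91 = 1·77 + 14
  77 = 5·14 + 7
  14 = 2·7
so gcd(91, 77) = 7.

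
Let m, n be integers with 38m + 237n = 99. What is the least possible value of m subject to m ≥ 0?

gcd(237, 38) = 1  (237 = 6·38 + 9, 38 = 4·9 + 2, 9 = 4·2 + 1, 2 = 2·1).
1 divides 99, so solutions exist.
Back-substituting, 38·(-106) + 237·(17) = 1.
Scale by 99/1 = 99: (m₀, n₀) = (-10494, 1683).
General solution: m = -10494 + 237t, n = 1683 - 38t for integer t.
m ≥ 0: smallest is -10494 mod 237 = 171 (at t = 45), with n = -27.

171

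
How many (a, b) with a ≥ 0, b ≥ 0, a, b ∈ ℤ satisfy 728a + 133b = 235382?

gcd(728, 133) = 7  (728 = 5*133 + 63, 133 = 2*63 + 7, 63 = 9*7).
Back-substituting, 728*(-2) + 133*(11) = 7.
Scale by 33626: one solution is (-67252, 369886). Reduce a mod 19: (8, 1726).
General: a = 8 + 19t, b = 1726 - 104t.
a ≥ 0 ⇒ t ≥ 0; b ≥ 0 ⇒ t ≤ 16. So t ∈ [0, 16]: 17 solutions.

17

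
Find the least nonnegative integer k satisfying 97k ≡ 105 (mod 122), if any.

69

gcd(122, 97) = 1.
1 divides 105, so solutions exist.
By Bézout, 97×(39) + 122×(-31) = 1.
So 97×(39) ≡ 1 (mod 122); multiply by 105: k ≡ 4095 (mod 122).
Smallest nonnegative: k = 4095 mod 122 = 69.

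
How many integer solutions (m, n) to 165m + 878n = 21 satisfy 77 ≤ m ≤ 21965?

25

gcd(878, 165):
  878 = 5*165 + 53
  165 = 3*53 + 6
  53 = 8*6 + 5
  6 = 1*5 + 1
  5 = 5*1
so gcd(878, 165) = 1.
Back-substitute for Bézout coefficients:
  1 = 6 - 1*5
  ... = 165*(149) + 878*(-28)
Scale by 21: particular solution (3129, -588); reduce m mod 878: (495, -93).
General solution: m = 495 + 878t, n = -93 - 165t for integer t.
77 ≤ 495 + 878t ≤ 21965 gives t ∈ [0, 24], which is 25 values.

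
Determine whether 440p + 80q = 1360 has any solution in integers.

yes

gcd(440, 80) = 40  (440 = 5·80 + 40, 80 = 2·40).
40 divides 1360, so integer solutions exist.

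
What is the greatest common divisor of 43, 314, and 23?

gcd(314, 43) = 1.
gcd(1, 23) = 1.

1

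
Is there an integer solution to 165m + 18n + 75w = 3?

yes

gcd(165, 18) = 3.
gcd(3, 75) = 3.
3 divides 3, so integer solutions exist.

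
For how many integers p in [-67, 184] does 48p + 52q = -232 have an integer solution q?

gcd(52, 48) = 4.
By Bézout, 48·(-1) + 52·(1) = 4.
Particular solution: (6, -10).
General solution: p = 6 + 13t, q = -10 - 12t for integer t.
-67 ≤ 6 + 13t ≤ 184 gives t ∈ [-5, 13], which is 19 values.

19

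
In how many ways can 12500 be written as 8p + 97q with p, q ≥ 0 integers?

gcd(97, 8):
  97 = 12·8 + 1
  8 = 8·1
so gcd(97, 8) = 1.
Back-substitute for Bézout coefficients:
  1 = 97 - 12·8
  ... = 8·(-12) + 97·(1)
Scale by 12500: one solution is (-150000, 12500). Reduce p mod 97: (59, 124).
General: p = 59 + 97t, q = 124 - 8t.
p ≥ 0 ⇒ t ≥ 0; q ≥ 0 ⇒ t ≤ 15. So t ∈ [0, 15]: 16 solutions.

16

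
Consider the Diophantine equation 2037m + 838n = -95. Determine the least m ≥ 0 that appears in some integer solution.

529

gcd(2037, 838):
  2037 = 2·838 + 361
  838 = 2·361 + 116
  361 = 3·116 + 13
  116 = 8·13 + 12
  13 = 1·12 + 1
  12 = 12·1
so gcd(2037, 838) = 1.
1 divides -95, so solutions exist.
Back-substitute for Bézout coefficients:
  1 = 13 - 1·12
  ... = 2037·(65) + 838·(-158)
Scale by -95/1 = -95: (m₀, n₀) = (-6175, 15010).
General solution: m = -6175 + 838t, n = 15010 - 2037t for integer t.
m ≥ 0: smallest is -6175 mod 838 = 529 (at t = 8), with n = -1286.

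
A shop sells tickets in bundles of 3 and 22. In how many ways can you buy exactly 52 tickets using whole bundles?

1

Need nonnegative integers with 3j + 22k = 52.
gcd(3, 22) = 1, and 3·(-7) + 22·(1) = 1.
So (j₀, k₀) = (-364, 52); general j = -364 + 22t, k = 52 - 3t.
j ≥ 0 ⇒ t ≥ 17; k ≥ 0 ⇒ t ≤ 17. That's 1 value of t.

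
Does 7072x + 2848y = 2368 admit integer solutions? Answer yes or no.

gcd(7072, 2848) = 32  (7072 = 2·2848 + 1376, 2848 = 2·1376 + 96, 1376 = 14·96 + 32, 96 = 3·32).
32 divides 2368, so integer solutions exist.

yes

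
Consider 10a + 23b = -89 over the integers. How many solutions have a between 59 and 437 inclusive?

gcd(23, 10):
  23 = 2×10 + 3
  10 = 3×3 + 1
  3 = 3×1
so gcd(23, 10) = 1.
Back-substitute for Bézout coefficients:
  1 = 10 - 3×3
  ... = 10×(7) + 23×(-3)
Scale by -89: particular solution (-623, 267); reduce a mod 23: (21, -13).
General solution: a = 21 + 23t, b = -13 - 10t for integer t.
59 ≤ 21 + 23t ≤ 437 gives t ∈ [2, 18], which is 17 values.

17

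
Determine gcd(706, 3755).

gcd(3755, 706) = 1  (3755 = 5·706 + 225, 706 = 3·225 + 31, 225 = 7·31 + 8, 31 = 3·8 + 7, 8 = 1·7 + 1, 7 = 7·1).

1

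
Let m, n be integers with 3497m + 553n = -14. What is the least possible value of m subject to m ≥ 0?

210

gcd(3497, 553) = 1.
1 divides -14, so solutions exist.
By Bézout, 3497×(-173) + 553×(1094) = 1.
Scale by -14/1 = -14: (m₀, n₀) = (2422, -15316).
General solution: m = 2422 + 553t, n = -15316 - 3497t for integer t.
m ≥ 0: smallest is 2422 mod 553 = 210 (at t = -4), with n = -1328.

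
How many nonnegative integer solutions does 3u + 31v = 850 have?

gcd(31, 3) = 1  (31 = 10*3 + 1, 3 = 3*1).
Back-substituting, 3*(-10) + 31*(1) = 1.
Scale by 850: one solution is (-8500, 850). Reduce u mod 31: (25, 25).
General: u = 25 + 31t, v = 25 - 3t.
u ≥ 0 ⇒ t ≥ 0; v ≥ 0 ⇒ t ≤ 8. So t ∈ [0, 8]: 9 solutions.

9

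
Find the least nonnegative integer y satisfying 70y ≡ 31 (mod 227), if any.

88

gcd(227, 70):
  227 = 3×70 + 17
  70 = 4×17 + 2
  17 = 8×2 + 1
  2 = 2×1
so gcd(227, 70) = 1.
1 divides 31, so solutions exist.
Back-substitute for Bézout coefficients:
  1 = 17 - 8×2
  ... = 70×(-107) + 227×(33)
So 70×(-107) ≡ 1 (mod 227); multiply by 31: y ≡ -3317 (mod 227).
Smallest nonnegative: y = -3317 mod 227 = 88.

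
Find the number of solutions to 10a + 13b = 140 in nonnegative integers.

gcd(13, 10) = 1  (13 = 1·10 + 3, 10 = 3·3 + 1, 3 = 3·1).
Back-substituting, 10·(4) + 13·(-3) = 1.
Scale by 140: one solution is (560, -420). Reduce a mod 13: (1, 10).
General: a = 1 + 13t, b = 10 - 10t.
a ≥ 0 ⇒ t ≥ 0; b ≥ 0 ⇒ t ≤ 1. So t ∈ [0, 1]: 2 solutions.

2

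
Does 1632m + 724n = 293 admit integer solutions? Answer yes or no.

gcd(1632, 724):
  1632 = 2×724 + 184
  724 = 3×184 + 172
  184 = 1×172 + 12
  172 = 14×12 + 4
  12 = 3×4
so gcd(1632, 724) = 4.
4 does not divide 293 (remainder 1), so no integer solutions.

no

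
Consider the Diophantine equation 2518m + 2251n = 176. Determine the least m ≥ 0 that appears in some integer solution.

1906

gcd(2518, 2251) = 1  (2518 = 1*2251 + 267, 2251 = 8*267 + 115, 267 = 2*115 + 37, 115 = 3*37 + 4, 37 = 9*4 + 1, 4 = 4*1).
1 divides 176, so solutions exist.
Back-substituting, 2518*(548) + 2251*(-613) = 1.
Scale by 176/1 = 176: (m₀, n₀) = (96448, -107888).
General solution: m = 96448 + 2251t, n = -107888 - 2518t for integer t.
m ≥ 0: smallest is 96448 mod 2251 = 1906 (at t = -42), with n = -2132.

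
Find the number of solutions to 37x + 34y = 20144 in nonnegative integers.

16

gcd(37, 34) = 1.
By Bézout, 37*(-11) + 34*(12) = 1.
One solution: (28, 562).
General: x = 28 + 34t, y = 562 - 37t.
x ≥ 0 ⇒ t ≥ 0; y ≥ 0 ⇒ t ≤ 15. So t ∈ [0, 15]: 16 solutions.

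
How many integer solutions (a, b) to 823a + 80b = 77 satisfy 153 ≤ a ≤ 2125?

gcd(823, 80) = 1  (823 = 10×80 + 23, 80 = 3×23 + 11, 23 = 2×11 + 1, 11 = 11×1).
Back-substituting, 823×(7) + 80×(-72) = 1.
Scale by 77: particular solution (539, -5544); reduce a mod 80: (59, -606).
General solution: a = 59 + 80t, b = -606 - 823t for integer t.
153 ≤ 59 + 80t ≤ 2125 gives t ∈ [2, 25], which is 24 values.

24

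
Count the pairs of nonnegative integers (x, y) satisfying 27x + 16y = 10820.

25

gcd(27, 16) = 1  (27 = 1×16 + 11, 16 = 1×11 + 5, 11 = 2×5 + 1, 5 = 5×1).
Back-substituting, 27×(3) + 16×(-5) = 1.
Scale by 10820: one solution is (32460, -54100). Reduce x mod 16: (12, 656).
General: x = 12 + 16t, y = 656 - 27t.
x ≥ 0 ⇒ t ≥ 0; y ≥ 0 ⇒ t ≤ 24. So t ∈ [0, 24]: 25 solutions.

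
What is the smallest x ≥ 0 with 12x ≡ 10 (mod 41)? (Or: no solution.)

gcd(41, 12):
  41 = 3·12 + 5
  12 = 2·5 + 2
  5 = 2·2 + 1
  2 = 2·1
so gcd(41, 12) = 1.
1 divides 10, so solutions exist.
Back-substitute for Bézout coefficients:
  1 = 5 - 2·2
  ... = 12·(-17) + 41·(5)
So 12·(-17) ≡ 1 (mod 41); multiply by 10: x ≡ -170 (mod 41).
Smallest nonnegative: x = -170 mod 41 = 35.

35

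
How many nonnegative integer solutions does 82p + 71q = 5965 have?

gcd(82, 71):
  82 = 1*71 + 11
  71 = 6*11 + 5
  11 = 2*5 + 1
  5 = 5*1
so gcd(82, 71) = 1.
Back-substitute for Bézout coefficients:
  1 = 11 - 2*5
  ... = 82*(13) + 71*(-15)
Scale by 5965: one solution is (77545, -89475). Reduce p mod 71: (13, 69).
General: p = 13 + 71t, q = 69 - 82t.
p ≥ 0 ⇒ t ≥ 0; q ≥ 0 ⇒ t ≤ 0. So t ∈ [0, 0]: 1 solution.

1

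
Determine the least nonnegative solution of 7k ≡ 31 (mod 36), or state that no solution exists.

gcd(36, 7) = 1.
1 divides 31, so solutions exist.
By Bézout, 7·(-5) + 36·(1) = 1.
So 7·(-5) ≡ 1 (mod 36); multiply by 31: k ≡ -155 (mod 36).
Smallest nonnegative: k = -155 mod 36 = 25.

25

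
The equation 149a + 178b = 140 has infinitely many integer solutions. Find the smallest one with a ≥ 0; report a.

gcd(178, 149) = 1.
1 divides 140, so solutions exist.
By Bézout, 149*(-43) + 178*(36) = 1.
Scale by 140/1 = 140: (a₀, b₀) = (-6020, 5040).
General solution: a = -6020 + 178t, b = 5040 - 149t for integer t.
a ≥ 0: smallest is -6020 mod 178 = 32 (at t = 34), with b = -26.

32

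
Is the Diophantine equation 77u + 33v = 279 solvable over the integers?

gcd(77, 33) = 11  (77 = 2×33 + 11, 33 = 3×11).
11 does not divide 279 (remainder 4), so no integer solutions.

no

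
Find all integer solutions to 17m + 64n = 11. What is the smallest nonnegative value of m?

27

gcd(64, 17):
  64 = 3×17 + 13
  17 = 1×13 + 4
  13 = 3×4 + 1
  4 = 4×1
so gcd(64, 17) = 1.
1 divides 11, so solutions exist.
Back-substitute for Bézout coefficients:
  1 = 13 - 3×4
  ... = 17×(-15) + 64×(4)
Scale by 11/1 = 11: (m₀, n₀) = (-165, 44).
General solution: m = -165 + 64t, n = 44 - 17t for integer t.
m ≥ 0: smallest is -165 mod 64 = 27 (at t = 3), with n = -7.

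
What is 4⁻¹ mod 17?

gcd(17, 4):
  17 = 4×4 + 1
  4 = 4×1
so gcd(17, 4) = 1.
Back-substitute for Bézout coefficients:
  1 = 17 - 4×4
  ... = 4×(-4) + 17×(1)
So 4×-4 ≡ 1 (mod 17), and -4 mod 17 = 13.

13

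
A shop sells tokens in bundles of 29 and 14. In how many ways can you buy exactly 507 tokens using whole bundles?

2

Need nonnegative integers with 29j + 14k = 507.
gcd(29, 14) = 1, and 29·(1) + 14·(-2) = 1.
So (j₀, k₀) = (507, -1014); general j = 507 + 14t, k = -1014 - 29t.
j ≥ 0 ⇒ t ≥ -36; k ≥ 0 ⇒ t ≤ -35. That's 2 values of t.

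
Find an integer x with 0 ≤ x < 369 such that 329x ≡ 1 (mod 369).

gcd(369, 329) = 1.
By Bézout, 329×(83) + 369×(-74) = 1.
So 329×83 ≡ 1 (mod 369), and 83 mod 369 = 83.

83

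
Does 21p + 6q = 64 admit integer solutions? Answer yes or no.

no

gcd(21, 6) = 3  (21 = 3×6 + 3, 6 = 2×3).
3 does not divide 64 (remainder 1), so no integer solutions.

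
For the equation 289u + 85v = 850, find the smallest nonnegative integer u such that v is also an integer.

0

gcd(289, 85):
  289 = 3*85 + 34
  85 = 2*34 + 17
  34 = 2*17
so gcd(289, 85) = 17.
17 divides 850, so solutions exist.
Back-substitute for Bézout coefficients:
  17 = 85 - 2*34
  ... = 289*(-2) + 85*(7)
Scale by 850/17 = 50: (u₀, v₀) = (-100, 350).
General solution: u = -100 + 5t, v = 350 - 17t for integer t.
u ≥ 0: smallest is -100 mod 5 = 0 (at t = 20), with v = 10.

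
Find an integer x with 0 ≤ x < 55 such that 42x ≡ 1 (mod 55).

38

gcd(55, 42) = 1  (55 = 1×42 + 13, 42 = 3×13 + 3, 13 = 4×3 + 1, 3 = 3×1).
Back-substituting, 42×(-17) + 55×(13) = 1.
So 42×-17 ≡ 1 (mod 55), and -17 mod 55 = 38.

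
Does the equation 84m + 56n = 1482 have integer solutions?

no

gcd(84, 56):
  84 = 1×56 + 28
  56 = 2×28
so gcd(84, 56) = 28.
28 does not divide 1482 (remainder 26), so no integer solutions.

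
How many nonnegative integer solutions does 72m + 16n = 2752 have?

20

gcd(72, 16) = 8  (72 = 4×16 + 8, 16 = 2×8).
Back-substituting, 72×(1) + 16×(-4) = 8.
Scale by 344: one solution is (344, -1376). Reduce m mod 2: (0, 172).
General: m = 0 + 2t, n = 172 - 9t.
m ≥ 0 ⇒ t ≥ 0; n ≥ 0 ⇒ t ≤ 19. So t ∈ [0, 19]: 20 solutions.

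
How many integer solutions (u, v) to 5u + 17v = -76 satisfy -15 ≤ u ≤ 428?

gcd(17, 5) = 1.
By Bézout, 5·(7) + 17·(-2) = 1.
Particular solution: (12, -8).
General solution: u = 12 + 17t, v = -8 - 5t for integer t.
-15 ≤ 12 + 17t ≤ 428 gives t ∈ [-1, 24], which is 26 values.

26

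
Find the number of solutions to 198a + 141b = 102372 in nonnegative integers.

gcd(198, 141) = 3.
By Bézout, 198*(5) + 141*(-7) = 3.
One solution: (10, 712).
General: a = 10 + 47t, b = 712 - 66t.
a ≥ 0 ⇒ t ≥ 0; b ≥ 0 ⇒ t ≤ 10. So t ∈ [0, 10]: 11 solutions.

11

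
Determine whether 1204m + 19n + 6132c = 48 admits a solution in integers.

yes

gcd(1204, 19) = 1  (1204 = 63·19 + 7, 19 = 2·7 + 5, 7 = 1·5 + 2, 5 = 2·2 + 1, 2 = 2·1).
gcd(1, 6132) = 1.
1 divides 48, so integer solutions exist.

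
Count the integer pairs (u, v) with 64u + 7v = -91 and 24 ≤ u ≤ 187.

gcd(64, 7) = 1  (64 = 9·7 + 1, 7 = 7·1).
Back-substituting, 64·(1) + 7·(-9) = 1.
Scale by -91: particular solution (-91, 819); reduce u mod 7: (0, -13).
General solution: u = 0 + 7t, v = -13 - 64t for integer t.
24 ≤ 0 + 7t ≤ 187 gives t ∈ [4, 26], which is 23 values.

23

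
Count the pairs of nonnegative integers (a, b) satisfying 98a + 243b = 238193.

10

gcd(243, 98) = 1.
By Bézout, 98*(62) + 243*(-25) = 1.
One solution: (127, 929).
General: a = 127 + 243t, b = 929 - 98t.
a ≥ 0 ⇒ t ≥ 0; b ≥ 0 ⇒ t ≤ 9. So t ∈ [0, 9]: 10 solutions.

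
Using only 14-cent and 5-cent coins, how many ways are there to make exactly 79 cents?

1

Need nonnegative integers with 14j + 5k = 79.
gcd(14, 5) = 1, and 14·(-1) + 5·(3) = 1.
So (j₀, k₀) = (-79, 237); general j = -79 + 5t, k = 237 - 14t.
j ≥ 0 ⇒ t ≥ 16; k ≥ 0 ⇒ t ≤ 16. That's 1 value of t.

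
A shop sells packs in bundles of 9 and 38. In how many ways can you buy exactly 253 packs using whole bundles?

1

Need nonnegative integers with 9j + 38k = 253.
gcd(9, 38) = 1, and 9·(17) + 38·(-4) = 1.
So (j₀, k₀) = (4301, -1012); general j = 4301 + 38t, k = -1012 - 9t.
j ≥ 0 ⇒ t ≥ -113; k ≥ 0 ⇒ t ≤ -113. That's 1 value of t.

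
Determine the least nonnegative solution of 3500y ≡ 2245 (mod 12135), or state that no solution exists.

2126

gcd(12135, 3500):
  12135 = 3×3500 + 1635
  3500 = 2×1635 + 230
  1635 = 7×230 + 25
  230 = 9×25 + 5
  25 = 5×5
so gcd(12135, 3500) = 5.
5 divides 2245, so solutions exist.
Back-substitute for Bézout coefficients:
  5 = 230 - 9×25
  ... = 3500×(475) + 12135×(-137)
So 3500×(475) ≡ 5 (mod 12135); multiply by 449: y ≡ 213275 (mod 2427).
Smallest nonnegative: y = 213275 mod 2427 = 2126.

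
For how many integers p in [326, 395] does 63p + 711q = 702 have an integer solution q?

1

gcd(711, 63):
  711 = 11*63 + 18
  63 = 3*18 + 9
  18 = 2*9
so gcd(711, 63) = 9.
Back-substitute for Bézout coefficients:
  9 = 63 - 3*18
  ... = 63*(34) + 711*(-3)
Scale by 78: particular solution (2652, -234); reduce p mod 79: (45, -3).
General solution: p = 45 + 79t, q = -3 - 7t for integer t.
326 ≤ 45 + 79t ≤ 395 gives t ∈ [4, 4], which is 1 value.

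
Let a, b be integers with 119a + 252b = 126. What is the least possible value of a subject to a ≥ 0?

gcd(252, 119):
  252 = 2×119 + 14
  119 = 8×14 + 7
  14 = 2×7
so gcd(252, 119) = 7.
7 divides 126, so solutions exist.
Back-substitute for Bézout coefficients:
  7 = 119 - 8×14
  ... = 119×(17) + 252×(-8)
Scale by 126/7 = 18: (a₀, b₀) = (306, -144).
General solution: a = 306 + 36t, b = -144 - 17t for integer t.
a ≥ 0: smallest is 306 mod 36 = 18 (at t = -8), with b = -8.

18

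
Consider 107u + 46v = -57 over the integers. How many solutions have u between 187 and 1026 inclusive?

gcd(107, 46):
  107 = 2·46 + 15
  46 = 3·15 + 1
  15 = 15·1
so gcd(107, 46) = 1.
Back-substitute for Bézout coefficients:
  1 = 46 - 3·15
  ... = 107·(-3) + 46·(7)
Scale by -57: particular solution (171, -399); reduce u mod 46: (33, -78).
General solution: u = 33 + 46t, v = -78 - 107t for integer t.
187 ≤ 33 + 46t ≤ 1026 gives t ∈ [4, 21], which is 18 values.

18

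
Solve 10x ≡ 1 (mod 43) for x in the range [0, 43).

gcd(43, 10) = 1  (43 = 4×10 + 3, 10 = 3×3 + 1, 3 = 3×1).
Back-substituting, 10×(13) + 43×(-3) = 1.
So 10×13 ≡ 1 (mod 43), and 13 mod 43 = 13.

13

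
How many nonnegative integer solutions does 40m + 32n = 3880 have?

gcd(40, 32) = 8  (40 = 1·32 + 8, 32 = 4·8).
Back-substituting, 40·(1) + 32·(-1) = 8.
Scale by 485: one solution is (485, -485). Reduce m mod 4: (1, 120).
General: m = 1 + 4t, n = 120 - 5t.
m ≥ 0 ⇒ t ≥ 0; n ≥ 0 ⇒ t ≤ 24. So t ∈ [0, 24]: 25 solutions.

25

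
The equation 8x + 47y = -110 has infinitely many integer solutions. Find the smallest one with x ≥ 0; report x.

45

gcd(47, 8):
  47 = 5×8 + 7
  8 = 1×7 + 1
  7 = 7×1
so gcd(47, 8) = 1.
1 divides -110, so solutions exist.
Back-substitute for Bézout coefficients:
  1 = 8 - 1×7
  ... = 8×(6) + 47×(-1)
Scale by -110/1 = -110: (x₀, y₀) = (-660, 110).
General solution: x = -660 + 47t, y = 110 - 8t for integer t.
x ≥ 0: smallest is -660 mod 47 = 45 (at t = 15), with y = -10.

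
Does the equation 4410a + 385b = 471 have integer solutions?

no

gcd(4410, 385) = 35.
35 does not divide 471 (remainder 16), so no integer solutions.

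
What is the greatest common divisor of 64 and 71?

gcd(71, 64) = 1  (71 = 1*64 + 7, 64 = 9*7 + 1, 7 = 7*1).

1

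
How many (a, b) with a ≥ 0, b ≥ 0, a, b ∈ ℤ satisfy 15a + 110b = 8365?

25

gcd(110, 15):
  110 = 7·15 + 5
  15 = 3·5
so gcd(110, 15) = 5.
Back-substitute for Bézout coefficients:
  5 = 110 - 7·15
  ... = 15·(-7) + 110·(1)
Scale by 1673: one solution is (-11711, 1673). Reduce a mod 22: (15, 74).
General: a = 15 + 22t, b = 74 - 3t.
a ≥ 0 ⇒ t ≥ 0; b ≥ 0 ⇒ t ≤ 24. So t ∈ [0, 24]: 25 solutions.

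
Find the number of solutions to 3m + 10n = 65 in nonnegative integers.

2

gcd(10, 3):
  10 = 3·3 + 1
  3 = 3·1
so gcd(10, 3) = 1.
Back-substitute for Bézout coefficients:
  1 = 10 - 3·3
  ... = 3·(-3) + 10·(1)
Scale by 65: one solution is (-195, 65). Reduce m mod 10: (5, 5).
General: m = 5 + 10t, n = 5 - 3t.
m ≥ 0 ⇒ t ≥ 0; n ≥ 0 ⇒ t ≤ 1. So t ∈ [0, 1]: 2 solutions.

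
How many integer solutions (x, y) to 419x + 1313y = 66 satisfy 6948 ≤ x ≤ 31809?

gcd(1313, 419) = 1.
By Bézout, 419·(633) + 1313·(-202) = 1.
Particular solution: (1075, -343).
General solution: x = 1075 + 1313t, y = -343 - 419t for integer t.
6948 ≤ 1075 + 1313t ≤ 31809 gives t ∈ [5, 23], which is 19 values.

19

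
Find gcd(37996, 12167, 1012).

23

gcd(37996, 12167) = 23.
gcd(23, 1012) = 23.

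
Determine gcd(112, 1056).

16

gcd(1056, 112):
  1056 = 9*112 + 48
  112 = 2*48 + 16
  48 = 3*16
so gcd(1056, 112) = 16.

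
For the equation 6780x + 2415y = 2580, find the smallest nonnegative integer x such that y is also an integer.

36

gcd(6780, 2415):
  6780 = 2*2415 + 1950
  2415 = 1*1950 + 465
  1950 = 4*465 + 90
  465 = 5*90 + 15
  90 = 6*15
so gcd(6780, 2415) = 15.
15 divides 2580, so solutions exist.
Back-substitute for Bézout coefficients:
  15 = 465 - 5*90
  ... = 6780*(-26) + 2415*(73)
Scale by 2580/15 = 172: (x₀, y₀) = (-4472, 12556).
General solution: x = -4472 + 161t, y = 12556 - 452t for integer t.
x ≥ 0: smallest is -4472 mod 161 = 36 (at t = 28), with y = -100.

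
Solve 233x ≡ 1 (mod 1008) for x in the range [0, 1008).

gcd(1008, 233) = 1  (1008 = 4·233 + 76, 233 = 3·76 + 5, 76 = 15·5 + 1, 5 = 5·1).
Back-substituting, 233·(-199) + 1008·(46) = 1.
So 233·-199 ≡ 1 (mod 1008), and -199 mod 1008 = 809.

809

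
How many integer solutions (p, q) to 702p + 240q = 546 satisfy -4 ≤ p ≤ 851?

gcd(702, 240) = 6  (702 = 2*240 + 222, 240 = 1*222 + 18, 222 = 12*18 + 6, 18 = 3*6).
Back-substituting, 702*(13) + 240*(-38) = 6.
Scale by 91: particular solution (1183, -3458); reduce p mod 40: (23, -65).
General solution: p = 23 + 40t, q = -65 - 117t for integer t.
-4 ≤ 23 + 40t ≤ 851 gives t ∈ [0, 20], which is 21 values.

21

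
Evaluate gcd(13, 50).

1

gcd(50, 13) = 1  (50 = 3×13 + 11, 13 = 1×11 + 2, 11 = 5×2 + 1, 2 = 2×1).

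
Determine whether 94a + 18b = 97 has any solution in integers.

gcd(94, 18) = 2.
2 does not divide 97 (remainder 1), so no integer solutions.

no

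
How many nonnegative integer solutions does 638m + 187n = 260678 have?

gcd(638, 187):
  638 = 3*187 + 77
  187 = 2*77 + 33
  77 = 2*33 + 11
  33 = 3*11
so gcd(638, 187) = 11.
Back-substitute for Bézout coefficients:
  11 = 77 - 2*33
  ... = 638*(5) + 187*(-17)
Scale by 23698: one solution is (118490, -402866). Reduce m mod 17: (0, 1394).
General: m = 0 + 17t, n = 1394 - 58t.
m ≥ 0 ⇒ t ≥ 0; n ≥ 0 ⇒ t ≤ 24. So t ∈ [0, 24]: 25 solutions.

25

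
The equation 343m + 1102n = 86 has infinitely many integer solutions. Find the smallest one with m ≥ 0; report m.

238

gcd(1102, 343) = 1.
1 divides 86, so solutions exist.
By Bézout, 343·(-151) + 1102·(47) = 1.
Scale by 86/1 = 86: (m₀, n₀) = (-12986, 4042).
General solution: m = -12986 + 1102t, n = 4042 - 343t for integer t.
m ≥ 0: smallest is -12986 mod 1102 = 238 (at t = 12), with n = -74.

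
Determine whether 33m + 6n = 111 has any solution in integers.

yes

gcd(33, 6) = 3  (33 = 5·6 + 3, 6 = 2·3).
3 divides 111, so integer solutions exist.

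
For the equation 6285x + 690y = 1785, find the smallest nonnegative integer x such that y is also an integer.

33

gcd(6285, 690):
  6285 = 9·690 + 75
  690 = 9·75 + 15
  75 = 5·15
so gcd(6285, 690) = 15.
15 divides 1785, so solutions exist.
Back-substitute for Bézout coefficients:
  15 = 690 - 9·75
  ... = 6285·(-9) + 690·(82)
Scale by 1785/15 = 119: (x₀, y₀) = (-1071, 9758).
General solution: x = -1071 + 46t, y = 9758 - 419t for integer t.
x ≥ 0: smallest is -1071 mod 46 = 33 (at t = 24), with y = -298.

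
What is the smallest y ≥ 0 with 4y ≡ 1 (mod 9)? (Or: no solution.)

gcd(9, 4):
  9 = 2·4 + 1
  4 = 4·1
so gcd(9, 4) = 1.
1 divides 1, so solutions exist.
Back-substitute for Bézout coefficients:
  1 = 9 - 2·4
  ... = 4·(-2) + 9·(1)
So 4·(-2) ≡ 1 (mod 9); multiply by 1: y ≡ -2 (mod 9).
Smallest nonnegative: y = -2 mod 9 = 7.

7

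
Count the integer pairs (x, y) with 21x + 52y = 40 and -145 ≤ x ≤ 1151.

25

gcd(52, 21):
  52 = 2×21 + 10
  21 = 2×10 + 1
  10 = 10×1
so gcd(52, 21) = 1.
Back-substitute for Bézout coefficients:
  1 = 21 - 2×10
  ... = 21×(5) + 52×(-2)
Scale by 40: particular solution (200, -80); reduce x mod 52: (44, -17).
General solution: x = 44 + 52t, y = -17 - 21t for integer t.
-145 ≤ 44 + 52t ≤ 1151 gives t ∈ [-3, 21], which is 25 values.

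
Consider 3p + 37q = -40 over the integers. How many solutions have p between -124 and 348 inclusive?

gcd(37, 3) = 1  (37 = 12×3 + 1, 3 = 3×1).
Back-substituting, 3×(-12) + 37×(1) = 1.
Scale by -40: particular solution (480, -40); reduce p mod 37: (36, -4).
General solution: p = 36 + 37t, q = -4 - 3t for integer t.
-124 ≤ 36 + 37t ≤ 348 gives t ∈ [-4, 8], which is 13 values.

13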